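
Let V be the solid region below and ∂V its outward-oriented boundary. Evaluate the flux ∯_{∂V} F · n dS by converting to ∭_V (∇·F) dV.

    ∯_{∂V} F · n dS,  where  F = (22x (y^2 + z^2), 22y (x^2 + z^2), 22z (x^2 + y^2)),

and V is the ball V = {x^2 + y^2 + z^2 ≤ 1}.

By the divergence theorem,

    ∯_{∂V} F · n dS = ∭_V (∇ · F) dV.

Compute the divergence:
    ∇ · F = ∂F_x/∂x + ∂F_y/∂y + ∂F_z/∂z = 22y^2 + 22z^2 + 22x^2 + 22z^2 + 22x^2 + 22y^2 = 44x^2 + 44y^2 + 44z^2.

In spherical coordinates, x = ρ sin(φ) cos(θ), y = ρ sin(φ) sin(θ), z = ρ cos(φ), dV = ρ^2 sin(φ) dρ dφ dθ, with 0 ≤ ρ ≤ 1, 0 ≤ φ ≤ π, 0 ≤ θ ≤ 2π.

The integrand, after substitution and multiplying by the volume element, becomes (44ρ^2) · ρ^2 sin(φ), so

    ∭_V (∇·F) dV = ∫_0^{2π} ∫_0^{π} ∫_0^{1} (44ρ^2) · ρ^2 sin(φ) dρ dφ dθ.

Inner (ρ from 0 to 1): 44sin(φ)/5.
Middle (φ from 0 to π): 88/5.
Outer (θ from 0 to 2π): 176π/5.

Therefore ∯_{∂V} F · n dS = 176π/5.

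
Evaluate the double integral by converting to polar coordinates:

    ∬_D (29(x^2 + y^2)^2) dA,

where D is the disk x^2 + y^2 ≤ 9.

The region D is 0 ≤ r ≤ 3, 0 ≤ θ ≤ 2π in polar coordinates, where x = r cos(θ), y = r sin(θ), and dA = r dr dθ.

Under the substitution, the integrand becomes 29r^4, so

    ∬_D (29(x^2 + y^2)^2) dA = ∫_{0}^{2π} ∫_{0}^{3} (29r^4) · r dr dθ.

Inner integral (in r): ∫_{0}^{3} (29r^4) · r dr = 7047/2.

Outer integral (in θ): ∫_{0}^{2π} (7047/2) dθ = 7047π.

Therefore ∬_D (29(x^2 + y^2)^2) dA = 7047π.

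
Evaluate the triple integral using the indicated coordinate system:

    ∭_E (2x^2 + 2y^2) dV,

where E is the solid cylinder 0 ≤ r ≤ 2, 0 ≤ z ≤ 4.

In cylindrical coordinates, x = r cos(θ), y = r sin(θ), z = z, and dV = r dr dθ dz.

The integrand becomes 2r^2, so

    ∭_E (2x^2 + 2y^2) dV = ∫_{0}^{2π} ∫_{0}^{2} ∫_{0}^{4} (2r^2) · r dz dr dθ.

Inner (z): 8r^3.
Middle (r from 0 to 2): 32.
Outer (θ): 64π.

Therefore the triple integral equals 64π.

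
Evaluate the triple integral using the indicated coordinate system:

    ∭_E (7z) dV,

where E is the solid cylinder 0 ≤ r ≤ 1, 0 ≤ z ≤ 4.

In cylindrical coordinates, x = r cos(θ), y = r sin(θ), z = z, and dV = r dr dθ dz.

The integrand becomes 7z, so

    ∭_E (7z) dV = ∫_{0}^{2π} ∫_{0}^{1} ∫_{0}^{4} (7z) · r dz dr dθ.

Inner (z): 56r.
Middle (r from 0 to 1): 28.
Outer (θ): 56π.

Therefore the triple integral equals 56π.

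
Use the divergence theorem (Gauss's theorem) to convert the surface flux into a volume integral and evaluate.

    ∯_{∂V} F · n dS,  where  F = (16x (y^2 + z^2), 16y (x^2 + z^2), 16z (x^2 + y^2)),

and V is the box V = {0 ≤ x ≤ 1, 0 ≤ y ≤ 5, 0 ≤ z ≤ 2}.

By the divergence theorem,

    ∯_{∂V} F · n dS = ∭_V (∇ · F) dV.

Compute the divergence:
    ∇ · F = ∂F_x/∂x + ∂F_y/∂y + ∂F_z/∂z = 16y^2 + 16z^2 + 16x^2 + 16z^2 + 16x^2 + 16y^2 = 32x^2 + 32y^2 + 32z^2.

V is a rectangular box, so dV = dx dy dz with 0 ≤ x ≤ 1, 0 ≤ y ≤ 5, 0 ≤ z ≤ 2.

Integrate (32x^2 + 32y^2 + 32z^2) over V as an iterated integral:

    ∭_V (∇·F) dV = ∫_0^{1} ∫_0^{5} ∫_0^{2} (32x^2 + 32y^2 + 32z^2) dz dy dx.

Inner (z from 0 to 2): 64x^2 + 64y^2 + 256/3.
Middle (y from 0 to 5): 320x^2 + 9280/3.
Outer (x from 0 to 1): 3200.

Therefore ∯_{∂V} F · n dS = 3200.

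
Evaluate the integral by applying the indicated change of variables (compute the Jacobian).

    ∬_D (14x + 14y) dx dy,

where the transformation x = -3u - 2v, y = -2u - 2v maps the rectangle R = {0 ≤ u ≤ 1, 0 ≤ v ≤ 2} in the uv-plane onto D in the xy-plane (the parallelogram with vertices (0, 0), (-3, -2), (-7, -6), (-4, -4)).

Compute the Jacobian determinant of (x, y) with respect to (u, v):

    ∂(x,y)/∂(u,v) = | -3  -2 | = (-3)(-2) - (-2)(-2) = 2.
                   | -2  -2 |

Its absolute value is |J| = 2 (the area scaling factor).

Substituting x = -3u - 2v, y = -2u - 2v into the integrand,

    14x + 14y → -70u - 56v,

so the integral becomes

    ∬_R (-70u - 56v) · |J| du dv = ∫_0^1 ∫_0^2 (-140u - 112v) dv du.

Inner (v): -280u - 224.
Outer (u): -364.

Therefore ∬_D (14x + 14y) dx dy = -364.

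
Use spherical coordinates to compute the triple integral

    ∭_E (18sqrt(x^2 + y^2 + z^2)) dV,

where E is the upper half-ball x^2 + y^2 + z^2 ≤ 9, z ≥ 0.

In spherical coordinates, x = ρ sin(φ) cos(θ), y = ρ sin(φ) sin(θ), z = ρ cos(φ), and dV = ρ^2 sin(φ) dρ dφ dθ.

The integrand becomes 18ρ, so

    ∭_E (18sqrt(x^2 + y^2 + z^2)) dV = ∫_{0}^{2π} ∫_{0}^{π/2} ∫_{0}^{3} (18ρ) · ρ^2 sin(φ) dρ dφ dθ.

Inner (ρ): 729sin(φ)/2.
Middle (φ): 729/2.
Outer (θ): 729π.

Therefore the triple integral equals 729π.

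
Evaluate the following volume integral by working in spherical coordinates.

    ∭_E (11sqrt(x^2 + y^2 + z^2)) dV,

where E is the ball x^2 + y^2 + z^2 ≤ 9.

In spherical coordinates, x = ρ sin(φ) cos(θ), y = ρ sin(φ) sin(θ), z = ρ cos(φ), and dV = ρ^2 sin(φ) dρ dφ dθ.

The integrand becomes 11ρ, so

    ∭_E (11sqrt(x^2 + y^2 + z^2)) dV = ∫_{0}^{2π} ∫_{0}^{π} ∫_{0}^{3} (11ρ) · ρ^2 sin(φ) dρ dφ dθ.

Inner (ρ): 891sin(φ)/4.
Middle (φ): 891/2.
Outer (θ): 891π.

Therefore the triple integral equals 891π.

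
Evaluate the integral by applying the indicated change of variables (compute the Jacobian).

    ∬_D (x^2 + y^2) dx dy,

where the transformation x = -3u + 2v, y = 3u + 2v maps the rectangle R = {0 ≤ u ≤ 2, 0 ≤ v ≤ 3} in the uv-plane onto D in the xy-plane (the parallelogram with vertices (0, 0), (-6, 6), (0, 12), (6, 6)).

Compute the Jacobian determinant of (x, y) with respect to (u, v):

    ∂(x,y)/∂(u,v) = | -3  2 | = (-3)(2) - (2)(3) = -12.
                   | 3  2 |

Its absolute value is |J| = 12 (the area scaling factor).

Substituting x = -3u + 2v, y = 3u + 2v into the integrand,

    x^2 + y^2 → 18u^2 + 8v^2,

so the integral becomes

    ∬_R (18u^2 + 8v^2) · |J| du dv = ∫_0^2 ∫_0^3 (216u^2 + 96v^2) dv du.

Inner (v): 648u^2 + 864.
Outer (u): 3456.

Therefore ∬_D (x^2 + y^2) dx dy = 3456.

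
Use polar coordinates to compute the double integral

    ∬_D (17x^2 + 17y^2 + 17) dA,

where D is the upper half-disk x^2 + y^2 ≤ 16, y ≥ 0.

The region D is 0 ≤ r ≤ 4, 0 ≤ θ ≤ π in polar coordinates, where x = r cos(θ), y = r sin(θ), and dA = r dr dθ.

Under the substitution, the integrand becomes 17r^2 + 17, so

    ∬_D (17x^2 + 17y^2 + 17) dA = ∫_{0}^{π} ∫_{0}^{4} (17r^2 + 17) · r dr dθ.

Inner integral (in r): ∫_{0}^{4} (17r^2 + 17) · r dr = 1224.

Outer integral (in θ): ∫_{0}^{π} (1224) dθ = 1224π.

Therefore ∬_D (17x^2 + 17y^2 + 17) dA = 1224π.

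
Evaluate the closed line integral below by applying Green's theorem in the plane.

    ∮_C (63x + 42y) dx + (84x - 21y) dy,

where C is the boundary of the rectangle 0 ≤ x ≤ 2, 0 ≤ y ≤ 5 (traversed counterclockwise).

Green's theorem converts the closed line integral into a double integral over the enclosed region D:

    ∮_C P dx + Q dy = ∬_D (∂Q/∂x - ∂P/∂y) dA.

Here P = 63x + 42y, Q = 84x - 21y, so

    ∂Q/∂x = 84,    ∂P/∂y = 42,
    ∂Q/∂x - ∂P/∂y = 42.

D is the region 0 ≤ x ≤ 2, 0 ≤ y ≤ 5. Evaluating the double integral:

    ∬_D (42) dA = ∫_0^{2} ∫_0^{5} (42) dy dx.

Inner (y from 0 to 5): 210.
Outer (x from 0 to 2): 420.

Therefore ∮_C P dx + Q dy = 420.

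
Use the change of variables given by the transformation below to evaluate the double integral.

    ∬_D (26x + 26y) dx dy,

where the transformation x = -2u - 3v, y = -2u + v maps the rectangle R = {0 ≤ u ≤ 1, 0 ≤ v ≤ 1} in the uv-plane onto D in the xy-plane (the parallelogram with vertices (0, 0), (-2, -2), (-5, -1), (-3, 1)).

Compute the Jacobian determinant of (x, y) with respect to (u, v):

    ∂(x,y)/∂(u,v) = | -2  -3 | = (-2)(1) - (-3)(-2) = -8.
                   | -2  1 |

Its absolute value is |J| = 8 (the area scaling factor).

Substituting x = -2u - 3v, y = -2u + v into the integrand,

    26x + 26y → -104u - 52v,

so the integral becomes

    ∬_R (-104u - 52v) · |J| du dv = ∫_0^1 ∫_0^1 (-832u - 416v) dv du.

Inner (v): -832u - 208.
Outer (u): -624.

Therefore ∬_D (26x + 26y) dx dy = -624.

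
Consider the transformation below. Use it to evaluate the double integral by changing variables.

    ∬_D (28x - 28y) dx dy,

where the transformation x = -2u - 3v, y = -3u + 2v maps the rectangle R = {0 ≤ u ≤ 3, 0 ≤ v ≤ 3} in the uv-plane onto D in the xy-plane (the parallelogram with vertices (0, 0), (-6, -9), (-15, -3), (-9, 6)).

Compute the Jacobian determinant of (x, y) with respect to (u, v):

    ∂(x,y)/∂(u,v) = | -2  -3 | = (-2)(2) - (-3)(-3) = -13.
                   | -3  2 |

Its absolute value is |J| = 13 (the area scaling factor).

Substituting x = -2u - 3v, y = -3u + 2v into the integrand,

    28x - 28y → 28u - 140v,

so the integral becomes

    ∬_R (28u - 140v) · |J| du dv = ∫_0^3 ∫_0^3 (364u - 1820v) dv du.

Inner (v): 1092u - 8190.
Outer (u): -19656.

Therefore ∬_D (28x - 28y) dx dy = -19656.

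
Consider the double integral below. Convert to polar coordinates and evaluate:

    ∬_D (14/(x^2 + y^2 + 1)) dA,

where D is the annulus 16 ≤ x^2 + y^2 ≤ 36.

The region D is 4 ≤ r ≤ 6, 0 ≤ θ ≤ 2π in polar coordinates, where x = r cos(θ), y = r sin(θ), and dA = r dr dθ.

Under the substitution, the integrand becomes 14/(r^2 + 1), so

    ∬_D (14/(x^2 + y^2 + 1)) dA = ∫_{0}^{2π} ∫_{4}^{6} (14/(r^2 + 1)) · r dr dθ.

Inner integral (in r): ∫_{4}^{6} (14/(r^2 + 1)) · r dr = log(94931877133/410338673).

Outer integral (in θ): ∫_{0}^{2π} (log(94931877133/410338673)) dθ = log((94931877133/410338673)^(2π)).

Therefore ∬_D (14/(x^2 + y^2 + 1)) dA = log((94931877133/410338673)^(2π)).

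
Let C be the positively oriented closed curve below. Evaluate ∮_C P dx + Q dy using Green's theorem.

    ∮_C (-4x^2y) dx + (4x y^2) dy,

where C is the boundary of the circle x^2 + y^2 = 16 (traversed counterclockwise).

Green's theorem converts the closed line integral into a double integral over the enclosed region D:

    ∮_C P dx + Q dy = ∬_D (∂Q/∂x - ∂P/∂y) dA.

Here P = -4x^2y, Q = 4x y^2, so

    ∂Q/∂x = 4y^2,    ∂P/∂y = -4x^2,
    ∂Q/∂x - ∂P/∂y = 4x^2 + 4y^2.

D is the region x^2 + y^2 ≤ 16. Evaluating the double integral:

In polar coordinates (x = r cos θ, y = r sin θ, dA = r dr dθ) the integrand becomes 4r^2, so

    ∬_D (4x^2 + 4y^2) dA = ∫_0^{2π} ∫_0^{4} (4r^2) · r dr dθ.

Inner (r from 0 to 4): 256.
Outer (θ from 0 to 2π): 512π.

Therefore ∮_C P dx + Q dy = 512π.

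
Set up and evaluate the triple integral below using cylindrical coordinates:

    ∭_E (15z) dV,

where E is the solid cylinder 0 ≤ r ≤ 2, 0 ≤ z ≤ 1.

In cylindrical coordinates, x = r cos(θ), y = r sin(θ), z = z, and dV = r dr dθ dz.

The integrand becomes 15z, so

    ∭_E (15z) dV = ∫_{0}^{2π} ∫_{0}^{2} ∫_{0}^{1} (15z) · r dz dr dθ.

Inner (z): 15r/2.
Middle (r from 0 to 2): 15.
Outer (θ): 30π.

Therefore the triple integral equals 30π.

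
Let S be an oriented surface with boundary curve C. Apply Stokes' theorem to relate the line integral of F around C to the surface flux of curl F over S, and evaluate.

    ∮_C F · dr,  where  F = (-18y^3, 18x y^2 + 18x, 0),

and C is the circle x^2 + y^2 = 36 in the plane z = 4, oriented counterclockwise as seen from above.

Let S be the flat disk x^2 + y^2 ≤ 36 in the plane z = 4, with upward unit normal n̂ = ẑ. By Stokes' theorem,

    ∮_C F · dr = ∬_S (∇ × F) · n̂ dS = ∬_D (curl F)_z dA,

where D is the disk x^2 + y^2 ≤ 36.

Compute the curl of F = (-18y^3, 18x y^2 + 18x, 0):
    (∇ × F)_x = ∂F_z/∂y - ∂F_y/∂z = 0,
    (∇ × F)_y = ∂F_x/∂z - ∂F_z/∂x = 0,
    (∇ × F)_z = ∂F_y/∂x - ∂F_x/∂y = 72y^2 + 18.

On z = 4, (curl F)_z = 72y^2 + 18.

Convert to polar (x = r cos θ, y = r sin θ, dA = r dr dθ); the integrand becomes 72r^2sin(θ)^2 + 18, so

    ∬_D (curl F)_z dA = ∫_0^{2π} ∫_0^{6} (72r^2sin(θ)^2 + 18) · r dr dθ.

Inner (r from 0 to 6): 23328sin(θ)^2 + 324.
Outer (θ from 0 to 2π): 23976π.

Therefore ∮_C F · dr = 23976π.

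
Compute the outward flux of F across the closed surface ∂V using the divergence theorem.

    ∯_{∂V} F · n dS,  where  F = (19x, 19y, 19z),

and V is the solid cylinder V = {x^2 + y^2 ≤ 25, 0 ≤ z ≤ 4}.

By the divergence theorem,

    ∯_{∂V} F · n dS = ∭_V (∇ · F) dV.

Compute the divergence:
    ∇ · F = ∂F_x/∂x + ∂F_y/∂y + ∂F_z/∂z = 19 + 19 + 19 = 57.

In cylindrical coordinates, x = r cos(θ), y = r sin(θ), z = z, dV = r dr dθ dz, with 0 ≤ r ≤ 5, 0 ≤ θ ≤ 2π, 0 ≤ z ≤ 4.

The integrand, after substitution and multiplying by the volume element, becomes (57) · r, so

    ∭_V (∇·F) dV = ∫_0^{2π} ∫_0^{5} ∫_0^{4} (57) · r dz dr dθ.

Inner (z from 0 to 4): 228r.
Middle (r from 0 to 5): 2850.
Outer (θ from 0 to 2π): 5700π.

Therefore ∯_{∂V} F · n dS = 5700π.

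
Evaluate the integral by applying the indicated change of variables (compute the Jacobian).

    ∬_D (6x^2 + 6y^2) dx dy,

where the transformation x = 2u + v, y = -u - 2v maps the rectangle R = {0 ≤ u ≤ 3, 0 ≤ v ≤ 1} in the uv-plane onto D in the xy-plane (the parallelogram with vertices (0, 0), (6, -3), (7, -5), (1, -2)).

Compute the Jacobian determinant of (x, y) with respect to (u, v):

    ∂(x,y)/∂(u,v) = | 2  1 | = (2)(-2) - (1)(-1) = -3.
                   | -1  -2 |

Its absolute value is |J| = 3 (the area scaling factor).

Substituting x = 2u + v, y = -u - 2v into the integrand,

    6x^2 + 6y^2 → 30u^2 + 48u v + 30v^2,

so the integral becomes

    ∬_R (30u^2 + 48u v + 30v^2) · |J| du dv = ∫_0^3 ∫_0^1 (90u^2 + 144u v + 90v^2) dv du.

Inner (v): 90u^2 + 72u + 30.
Outer (u): 1224.

Therefore ∬_D (6x^2 + 6y^2) dx dy = 1224.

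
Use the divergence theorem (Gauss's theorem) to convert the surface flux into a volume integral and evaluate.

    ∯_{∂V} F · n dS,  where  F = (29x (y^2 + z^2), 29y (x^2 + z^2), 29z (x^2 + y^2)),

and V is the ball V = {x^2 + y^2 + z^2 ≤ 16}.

By the divergence theorem,

    ∯_{∂V} F · n dS = ∭_V (∇ · F) dV.

Compute the divergence:
    ∇ · F = ∂F_x/∂x + ∂F_y/∂y + ∂F_z/∂z = 29y^2 + 29z^2 + 29x^2 + 29z^2 + 29x^2 + 29y^2 = 58x^2 + 58y^2 + 58z^2.

In spherical coordinates, x = ρ sin(φ) cos(θ), y = ρ sin(φ) sin(θ), z = ρ cos(φ), dV = ρ^2 sin(φ) dρ dφ dθ, with 0 ≤ ρ ≤ 4, 0 ≤ φ ≤ π, 0 ≤ θ ≤ 2π.

The integrand, after substitution and multiplying by the volume element, becomes (58ρ^2) · ρ^2 sin(φ), so

    ∭_V (∇·F) dV = ∫_0^{2π} ∫_0^{π} ∫_0^{4} (58ρ^2) · ρ^2 sin(φ) dρ dφ dθ.

Inner (ρ from 0 to 4): 59392sin(φ)/5.
Middle (φ from 0 to π): 118784/5.
Outer (θ from 0 to 2π): 237568π/5.

Therefore ∯_{∂V} F · n dS = 237568π/5.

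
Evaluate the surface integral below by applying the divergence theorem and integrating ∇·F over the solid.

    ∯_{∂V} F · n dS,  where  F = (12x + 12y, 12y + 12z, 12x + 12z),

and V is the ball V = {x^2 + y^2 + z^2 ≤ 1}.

By the divergence theorem,

    ∯_{∂V} F · n dS = ∭_V (∇ · F) dV.

Compute the divergence:
    ∇ · F = ∂F_x/∂x + ∂F_y/∂y + ∂F_z/∂z = 12 + 12 + 12 = 36.

In spherical coordinates, x = ρ sin(φ) cos(θ), y = ρ sin(φ) sin(θ), z = ρ cos(φ), dV = ρ^2 sin(φ) dρ dφ dθ, with 0 ≤ ρ ≤ 1, 0 ≤ φ ≤ π, 0 ≤ θ ≤ 2π.

The integrand, after substitution and multiplying by the volume element, becomes (36) · ρ^2 sin(φ), so

    ∭_V (∇·F) dV = ∫_0^{2π} ∫_0^{π} ∫_0^{1} (36) · ρ^2 sin(φ) dρ dφ dθ.

Inner (ρ from 0 to 1): 12sin(φ).
Middle (φ from 0 to π): 24.
Outer (θ from 0 to 2π): 48π.

Therefore ∯_{∂V} F · n dS = 48π.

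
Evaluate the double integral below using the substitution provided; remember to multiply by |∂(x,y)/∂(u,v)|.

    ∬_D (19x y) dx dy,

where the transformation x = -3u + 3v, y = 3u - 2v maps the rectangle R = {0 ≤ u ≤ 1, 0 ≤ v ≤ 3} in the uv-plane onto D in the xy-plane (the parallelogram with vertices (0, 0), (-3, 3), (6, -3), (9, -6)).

Compute the Jacobian determinant of (x, y) with respect to (u, v):

    ∂(x,y)/∂(u,v) = | -3  3 | = (-3)(-2) - (3)(3) = -3.
                   | 3  -2 |

Its absolute value is |J| = 3 (the area scaling factor).

Substituting x = -3u + 3v, y = 3u - 2v into the integrand,

    19x y → -171u^2 + 285u v - 114v^2,

so the integral becomes

    ∬_R (-171u^2 + 285u v - 114v^2) · |J| du dv = ∫_0^1 ∫_0^3 (-513u^2 + 855u v - 342v^2) dv du.

Inner (v): -1539u^2 + 7695u/2 - 3078.
Outer (u): -6669/4.

Therefore ∬_D (19x y) dx dy = -6669/4.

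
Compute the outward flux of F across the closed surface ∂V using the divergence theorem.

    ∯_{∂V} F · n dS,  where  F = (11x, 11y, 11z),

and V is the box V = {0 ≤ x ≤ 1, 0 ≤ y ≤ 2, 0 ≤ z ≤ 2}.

By the divergence theorem,

    ∯_{∂V} F · n dS = ∭_V (∇ · F) dV.

Compute the divergence:
    ∇ · F = ∂F_x/∂x + ∂F_y/∂y + ∂F_z/∂z = 11 + 11 + 11 = 33.

V is a rectangular box, so dV = dx dy dz with 0 ≤ x ≤ 1, 0 ≤ y ≤ 2, 0 ≤ z ≤ 2.

Integrate (33) over V as an iterated integral:

    ∭_V (∇·F) dV = ∫_0^{1} ∫_0^{2} ∫_0^{2} (33) dz dy dx.

Inner (z from 0 to 2): 66.
Middle (y from 0 to 2): 132.
Outer (x from 0 to 1): 132.

Therefore ∯_{∂V} F · n dS = 132.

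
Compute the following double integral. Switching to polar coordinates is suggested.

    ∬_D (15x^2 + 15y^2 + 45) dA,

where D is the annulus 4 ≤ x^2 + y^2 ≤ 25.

The region D is 2 ≤ r ≤ 5, 0 ≤ θ ≤ 2π in polar coordinates, where x = r cos(θ), y = r sin(θ), and dA = r dr dθ.

Under the substitution, the integrand becomes 15r^2 + 45, so

    ∬_D (15x^2 + 15y^2 + 45) dA = ∫_{0}^{2π} ∫_{2}^{5} (15r^2 + 45) · r dr dθ.

Inner integral (in r): ∫_{2}^{5} (15r^2 + 45) · r dr = 11025/4.

Outer integral (in θ): ∫_{0}^{2π} (11025/4) dθ = 11025π/2.

Therefore ∬_D (15x^2 + 15y^2 + 45) dA = 11025π/2.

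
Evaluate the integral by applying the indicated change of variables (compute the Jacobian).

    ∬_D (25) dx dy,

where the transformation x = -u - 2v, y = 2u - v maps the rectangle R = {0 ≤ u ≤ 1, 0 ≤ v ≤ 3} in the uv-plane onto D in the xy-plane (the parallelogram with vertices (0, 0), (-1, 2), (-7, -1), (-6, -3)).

Compute the Jacobian determinant of (x, y) with respect to (u, v):

    ∂(x,y)/∂(u,v) = | -1  -2 | = (-1)(-1) - (-2)(2) = 5.
                   | 2  -1 |

Its absolute value is |J| = 5 (the area scaling factor).

Substituting x = -u - 2v, y = 2u - v into the integrand,

    25 → 25,

so the integral becomes

    ∬_R (25) · |J| du dv = ∫_0^1 ∫_0^3 (125) dv du.

Inner (v): 375.
Outer (u): 375.

Therefore ∬_D (25) dx dy = 375.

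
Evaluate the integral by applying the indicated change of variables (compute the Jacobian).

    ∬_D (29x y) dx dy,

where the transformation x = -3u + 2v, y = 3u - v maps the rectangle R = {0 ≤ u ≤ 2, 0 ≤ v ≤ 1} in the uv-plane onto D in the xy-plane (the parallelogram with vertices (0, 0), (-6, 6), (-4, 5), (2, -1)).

Compute the Jacobian determinant of (x, y) with respect to (u, v):

    ∂(x,y)/∂(u,v) = | -3  2 | = (-3)(-1) - (2)(3) = -3.
                   | 3  -1 |

Its absolute value is |J| = 3 (the area scaling factor).

Substituting x = -3u + 2v, y = 3u - v into the integrand,

    29x y → -261u^2 + 261u v - 58v^2,

so the integral becomes

    ∬_R (-261u^2 + 261u v - 58v^2) · |J| du dv = ∫_0^2 ∫_0^1 (-783u^2 + 783u v - 174v^2) dv du.

Inner (v): -783u^2 + 783u/2 - 58.
Outer (u): -1421.

Therefore ∬_D (29x y) dx dy = -1421.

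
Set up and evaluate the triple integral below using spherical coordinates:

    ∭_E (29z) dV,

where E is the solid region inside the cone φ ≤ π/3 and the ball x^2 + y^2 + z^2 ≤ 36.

In spherical coordinates, x = ρ sin(φ) cos(θ), y = ρ sin(φ) sin(θ), z = ρ cos(φ), and dV = ρ^2 sin(φ) dρ dφ dθ.

The integrand becomes 29ρ cos(φ), so

    ∭_E (29z) dV = ∫_{0}^{2π} ∫_{0}^{π/3} ∫_{0}^{6} (29ρ cos(φ)) · ρ^2 sin(φ) dρ dφ dθ.

Inner (ρ): 4698sin(2φ).
Middle (φ): 7047/2.
Outer (θ): 7047π.

Therefore the triple integral equals 7047π.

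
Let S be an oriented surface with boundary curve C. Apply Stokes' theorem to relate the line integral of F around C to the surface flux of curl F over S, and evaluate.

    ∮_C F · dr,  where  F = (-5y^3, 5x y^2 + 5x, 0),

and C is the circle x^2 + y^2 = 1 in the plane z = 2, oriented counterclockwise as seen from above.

Let S be the flat disk x^2 + y^2 ≤ 1 in the plane z = 2, with upward unit normal n̂ = ẑ. By Stokes' theorem,

    ∮_C F · dr = ∬_S (∇ × F) · n̂ dS = ∬_D (curl F)_z dA,

where D is the disk x^2 + y^2 ≤ 1.

Compute the curl of F = (-5y^3, 5x y^2 + 5x, 0):
    (∇ × F)_x = ∂F_z/∂y - ∂F_y/∂z = 0,
    (∇ × F)_y = ∂F_x/∂z - ∂F_z/∂x = 0,
    (∇ × F)_z = ∂F_y/∂x - ∂F_x/∂y = 20y^2 + 5.

On z = 2, (curl F)_z = 20y^2 + 5.

Convert to polar (x = r cos θ, y = r sin θ, dA = r dr dθ); the integrand becomes 20r^2sin(θ)^2 + 5, so

    ∬_D (curl F)_z dA = ∫_0^{2π} ∫_0^{1} (20r^2sin(θ)^2 + 5) · r dr dθ.

Inner (r from 0 to 1): 5sin(θ)^2 + 5/2.
Outer (θ from 0 to 2π): 10π.

Therefore ∮_C F · dr = 10π.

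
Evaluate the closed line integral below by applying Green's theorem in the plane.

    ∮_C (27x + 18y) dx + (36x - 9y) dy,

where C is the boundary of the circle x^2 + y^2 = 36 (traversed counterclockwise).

Green's theorem converts the closed line integral into a double integral over the enclosed region D:

    ∮_C P dx + Q dy = ∬_D (∂Q/∂x - ∂P/∂y) dA.

Here P = 27x + 18y, Q = 36x - 9y, so

    ∂Q/∂x = 36,    ∂P/∂y = 18,
    ∂Q/∂x - ∂P/∂y = 18.

D is the region x^2 + y^2 ≤ 36. Evaluating the double integral:

In polar coordinates (x = r cos θ, y = r sin θ, dA = r dr dθ) the integrand becomes 18, so

    ∬_D (18) dA = ∫_0^{2π} ∫_0^{6} (18) · r dr dθ.

Inner (r from 0 to 6): 324.
Outer (θ from 0 to 2π): 648π.

Therefore ∮_C P dx + Q dy = 648π.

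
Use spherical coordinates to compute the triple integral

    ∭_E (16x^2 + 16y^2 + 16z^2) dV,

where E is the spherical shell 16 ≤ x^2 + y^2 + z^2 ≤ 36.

In spherical coordinates, x = ρ sin(φ) cos(θ), y = ρ sin(φ) sin(θ), z = ρ cos(φ), and dV = ρ^2 sin(φ) dρ dφ dθ.

The integrand becomes 16ρ^2, so

    ∭_E (16x^2 + 16y^2 + 16z^2) dV = ∫_{0}^{2π} ∫_{0}^{π} ∫_{4}^{6} (16ρ^2) · ρ^2 sin(φ) dρ dφ dθ.

Inner (ρ): 108032sin(φ)/5.
Middle (φ): 216064/5.
Outer (θ): 432128π/5.

Therefore the triple integral equals 432128π/5.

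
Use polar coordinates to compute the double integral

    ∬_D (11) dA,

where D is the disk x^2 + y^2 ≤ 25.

The region D is 0 ≤ r ≤ 5, 0 ≤ θ ≤ 2π in polar coordinates, where x = r cos(θ), y = r sin(θ), and dA = r dr dθ.

Under the substitution, the integrand becomes 11, so

    ∬_D (11) dA = ∫_{0}^{2π} ∫_{0}^{5} (11) · r dr dθ.

Inner integral (in r): ∫_{0}^{5} (11) · r dr = 275/2.

Outer integral (in θ): ∫_{0}^{2π} (275/2) dθ = 275π.

Therefore ∬_D (11) dA = 275π.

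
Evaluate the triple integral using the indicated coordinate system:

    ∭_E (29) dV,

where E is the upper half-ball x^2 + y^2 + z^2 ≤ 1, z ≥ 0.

In spherical coordinates, x = ρ sin(φ) cos(θ), y = ρ sin(φ) sin(θ), z = ρ cos(φ), and dV = ρ^2 sin(φ) dρ dφ dθ.

The integrand becomes 29, so

    ∭_E (29) dV = ∫_{0}^{2π} ∫_{0}^{π/2} ∫_{0}^{1} (29) · ρ^2 sin(φ) dρ dφ dθ.

Inner (ρ): 29sin(φ)/3.
Middle (φ): 29/3.
Outer (θ): 58π/3.

Therefore the triple integral equals 58π/3.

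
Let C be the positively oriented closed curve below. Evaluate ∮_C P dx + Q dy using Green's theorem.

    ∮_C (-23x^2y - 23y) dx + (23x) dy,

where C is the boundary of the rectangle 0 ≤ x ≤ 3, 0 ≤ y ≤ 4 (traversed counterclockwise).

Green's theorem converts the closed line integral into a double integral over the enclosed region D:

    ∮_C P dx + Q dy = ∬_D (∂Q/∂x - ∂P/∂y) dA.

Here P = -23x^2y - 23y, Q = 23x, so

    ∂Q/∂x = 23,    ∂P/∂y = -23x^2 - 23,
    ∂Q/∂x - ∂P/∂y = 23x^2 + 46.

D is the region 0 ≤ x ≤ 3, 0 ≤ y ≤ 4. Evaluating the double integral:

    ∬_D (23x^2 + 46) dA = ∫_0^{3} ∫_0^{4} (23x^2 + 46) dy dx.

Inner (y from 0 to 4): 92x^2 + 184.
Outer (x from 0 to 3): 1380.

Therefore ∮_C P dx + Q dy = 1380.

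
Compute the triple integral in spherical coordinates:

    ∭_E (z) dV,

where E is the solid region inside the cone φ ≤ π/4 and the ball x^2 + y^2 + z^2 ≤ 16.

In spherical coordinates, x = ρ sin(φ) cos(θ), y = ρ sin(φ) sin(θ), z = ρ cos(φ), and dV = ρ^2 sin(φ) dρ dφ dθ.

The integrand becomes ρ cos(φ), so

    ∭_E (z) dV = ∫_{0}^{2π} ∫_{0}^{π/4} ∫_{0}^{4} (ρ cos(φ)) · ρ^2 sin(φ) dρ dφ dθ.

Inner (ρ): 32sin(2φ).
Middle (φ): 16.
Outer (θ): 32π.

Therefore the triple integral equals 32π.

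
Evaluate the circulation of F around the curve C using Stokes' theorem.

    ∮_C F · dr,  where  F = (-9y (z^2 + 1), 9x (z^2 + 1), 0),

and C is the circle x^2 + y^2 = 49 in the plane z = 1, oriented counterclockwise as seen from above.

Let S be the flat disk x^2 + y^2 ≤ 49 in the plane z = 1, with upward unit normal n̂ = ẑ. By Stokes' theorem,

    ∮_C F · dr = ∬_S (∇ × F) · n̂ dS = ∬_D (curl F)_z dA,

where D is the disk x^2 + y^2 ≤ 49.

Compute the curl of F = (-9y (z^2 + 1), 9x (z^2 + 1), 0):
    (∇ × F)_x = ∂F_z/∂y - ∂F_y/∂z = -18x z,
    (∇ × F)_y = ∂F_x/∂z - ∂F_z/∂x = -18y z,
    (∇ × F)_z = ∂F_y/∂x - ∂F_x/∂y = 18z^2 + 18.

On z = 1, (curl F)_z = 36.

Convert to polar (x = r cos θ, y = r sin θ, dA = r dr dθ); the integrand becomes 36, so

    ∬_D (curl F)_z dA = ∫_0^{2π} ∫_0^{7} (36) · r dr dθ.

Inner (r from 0 to 7): 882.
Outer (θ from 0 to 2π): 1764π.

Therefore ∮_C F · dr = 1764π.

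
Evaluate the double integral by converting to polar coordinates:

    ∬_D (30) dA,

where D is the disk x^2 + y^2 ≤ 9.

The region D is 0 ≤ r ≤ 3, 0 ≤ θ ≤ 2π in polar coordinates, where x = r cos(θ), y = r sin(θ), and dA = r dr dθ.

Under the substitution, the integrand becomes 30, so

    ∬_D (30) dA = ∫_{0}^{2π} ∫_{0}^{3} (30) · r dr dθ.

Inner integral (in r): ∫_{0}^{3} (30) · r dr = 135.

Outer integral (in θ): ∫_{0}^{2π} (135) dθ = 270π.

Therefore ∬_D (30) dA = 270π.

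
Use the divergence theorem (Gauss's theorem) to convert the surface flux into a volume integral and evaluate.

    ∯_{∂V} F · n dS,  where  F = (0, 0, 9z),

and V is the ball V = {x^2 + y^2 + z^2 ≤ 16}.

By the divergence theorem,

    ∯_{∂V} F · n dS = ∭_V (∇ · F) dV.

Compute the divergence:
    ∇ · F = ∂F_x/∂x + ∂F_y/∂y + ∂F_z/∂z = 0 + 0 + 9 = 9.

In spherical coordinates, x = ρ sin(φ) cos(θ), y = ρ sin(φ) sin(θ), z = ρ cos(φ), dV = ρ^2 sin(φ) dρ dφ dθ, with 0 ≤ ρ ≤ 4, 0 ≤ φ ≤ π, 0 ≤ θ ≤ 2π.

The integrand, after substitution and multiplying by the volume element, becomes (9) · ρ^2 sin(φ), so

    ∭_V (∇·F) dV = ∫_0^{2π} ∫_0^{π} ∫_0^{4} (9) · ρ^2 sin(φ) dρ dφ dθ.

Inner (ρ from 0 to 4): 192sin(φ).
Middle (φ from 0 to π): 384.
Outer (θ from 0 to 2π): 768π.

Therefore ∯_{∂V} F · n dS = 768π.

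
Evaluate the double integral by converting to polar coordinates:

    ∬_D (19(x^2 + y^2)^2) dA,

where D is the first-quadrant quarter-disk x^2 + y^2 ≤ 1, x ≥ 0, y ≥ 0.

The region D is 0 ≤ r ≤ 1, 0 ≤ θ ≤ π/2 in polar coordinates, where x = r cos(θ), y = r sin(θ), and dA = r dr dθ.

Under the substitution, the integrand becomes 19r^4, so

    ∬_D (19(x^2 + y^2)^2) dA = ∫_{0}^{π/2} ∫_{0}^{1} (19r^4) · r dr dθ.

Inner integral (in r): ∫_{0}^{1} (19r^4) · r dr = 19/6.

Outer integral (in θ): ∫_{0}^{π/2} (19/6) dθ = 19π/12.

Therefore ∬_D (19(x^2 + y^2)^2) dA = 19π/12.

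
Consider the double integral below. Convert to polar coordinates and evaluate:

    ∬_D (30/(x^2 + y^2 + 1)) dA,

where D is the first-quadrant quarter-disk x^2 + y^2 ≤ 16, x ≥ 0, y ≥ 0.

The region D is 0 ≤ r ≤ 4, 0 ≤ θ ≤ π/2 in polar coordinates, where x = r cos(θ), y = r sin(θ), and dA = r dr dθ.

Under the substitution, the integrand becomes 30/(r^2 + 1), so

    ∬_D (30/(x^2 + y^2 + 1)) dA = ∫_{0}^{π/2} ∫_{0}^{4} (30/(r^2 + 1)) · r dr dθ.

Inner integral (in r): ∫_{0}^{4} (30/(r^2 + 1)) · r dr = log(2862423051509815793).

Outer integral (in θ): ∫_{0}^{π/2} (log(2862423051509815793)) dθ = log(2862423051509815793^(π/2)).

Therefore ∬_D (30/(x^2 + y^2 + 1)) dA = log(2862423051509815793^(π/2)).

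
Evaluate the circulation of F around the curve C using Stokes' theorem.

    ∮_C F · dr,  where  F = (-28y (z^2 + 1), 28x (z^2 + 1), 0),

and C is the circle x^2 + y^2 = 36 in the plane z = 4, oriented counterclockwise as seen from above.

Let S be the flat disk x^2 + y^2 ≤ 36 in the plane z = 4, with upward unit normal n̂ = ẑ. By Stokes' theorem,

    ∮_C F · dr = ∬_S (∇ × F) · n̂ dS = ∬_D (curl F)_z dA,

where D is the disk x^2 + y^2 ≤ 36.

Compute the curl of F = (-28y (z^2 + 1), 28x (z^2 + 1), 0):
    (∇ × F)_x = ∂F_z/∂y - ∂F_y/∂z = -56x z,
    (∇ × F)_y = ∂F_x/∂z - ∂F_z/∂x = -56y z,
    (∇ × F)_z = ∂F_y/∂x - ∂F_x/∂y = 56z^2 + 56.

On z = 4, (curl F)_z = 952.

Convert to polar (x = r cos θ, y = r sin θ, dA = r dr dθ); the integrand becomes 952, so

    ∬_D (curl F)_z dA = ∫_0^{2π} ∫_0^{6} (952) · r dr dθ.

Inner (r from 0 to 6): 17136.
Outer (θ from 0 to 2π): 34272π.

Therefore ∮_C F · dr = 34272π.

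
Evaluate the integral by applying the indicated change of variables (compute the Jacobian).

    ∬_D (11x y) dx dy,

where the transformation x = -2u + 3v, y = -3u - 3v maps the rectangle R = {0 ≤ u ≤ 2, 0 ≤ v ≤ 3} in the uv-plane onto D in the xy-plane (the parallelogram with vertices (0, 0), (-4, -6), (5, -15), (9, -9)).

Compute the Jacobian determinant of (x, y) with respect to (u, v):

    ∂(x,y)/∂(u,v) = | -2  3 | = (-2)(-3) - (3)(-3) = 15.
                   | -3  -3 |

Its absolute value is |J| = 15 (the area scaling factor).

Substituting x = -2u + 3v, y = -3u - 3v into the integrand,

    11x y → 66u^2 - 33u v - 99v^2,

so the integral becomes

    ∬_R (66u^2 - 33u v - 99v^2) · |J| du dv = ∫_0^2 ∫_0^3 (990u^2 - 495u v - 1485v^2) dv du.

Inner (v): 2970u^2 - 4455u/2 - 13365.
Outer (u): -23265.

Therefore ∬_D (11x y) dx dy = -23265.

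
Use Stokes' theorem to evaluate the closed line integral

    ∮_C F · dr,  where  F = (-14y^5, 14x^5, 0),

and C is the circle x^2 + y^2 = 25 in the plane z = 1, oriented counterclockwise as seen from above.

Let S be the flat disk x^2 + y^2 ≤ 25 in the plane z = 1, with upward unit normal n̂ = ẑ. By Stokes' theorem,

    ∮_C F · dr = ∬_S (∇ × F) · n̂ dS = ∬_D (curl F)_z dA,

where D is the disk x^2 + y^2 ≤ 25.

Compute the curl of F = (-14y^5, 14x^5, 0):
    (∇ × F)_x = ∂F_z/∂y - ∂F_y/∂z = 0,
    (∇ × F)_y = ∂F_x/∂z - ∂F_z/∂x = 0,
    (∇ × F)_z = ∂F_y/∂x - ∂F_x/∂y = 70x^4 + 70y^4.

On z = 1, (curl F)_z = 70x^4 + 70y^4.

Convert to polar (x = r cos θ, y = r sin θ, dA = r dr dθ); the integrand becomes 70r^4(sin(θ)^4 + cos(θ)^4), so

    ∬_D (curl F)_z dA = ∫_0^{2π} ∫_0^{5} (70r^4(sin(θ)^4 + cos(θ)^4)) · r dr dθ.

Inner (r from 0 to 5): 546875sin(θ)^4/3 + 546875cos(θ)^4/3.
Outer (θ from 0 to 2π): 546875π/2.

Therefore ∮_C F · dr = 546875π/2.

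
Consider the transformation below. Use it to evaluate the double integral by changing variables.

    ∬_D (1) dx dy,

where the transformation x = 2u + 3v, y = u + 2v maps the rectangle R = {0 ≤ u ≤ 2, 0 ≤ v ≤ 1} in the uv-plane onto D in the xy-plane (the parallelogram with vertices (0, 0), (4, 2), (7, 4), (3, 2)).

Compute the Jacobian determinant of (x, y) with respect to (u, v):

    ∂(x,y)/∂(u,v) = | 2  3 | = (2)(2) - (3)(1) = 1.
                   | 1  2 |

Its absolute value is |J| = 1 (the area scaling factor).

Substituting x = 2u + 3v, y = u + 2v into the integrand,

    1 → 1,

so the integral becomes

    ∬_R (1) · |J| du dv = ∫_0^2 ∫_0^1 (1) dv du.

Inner (v): 1.
Outer (u): 2.

Therefore ∬_D (1) dx dy = 2.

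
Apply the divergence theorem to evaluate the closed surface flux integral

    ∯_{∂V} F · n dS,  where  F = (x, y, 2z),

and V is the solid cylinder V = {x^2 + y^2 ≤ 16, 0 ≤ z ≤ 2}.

By the divergence theorem,

    ∯_{∂V} F · n dS = ∭_V (∇ · F) dV.

Compute the divergence:
    ∇ · F = ∂F_x/∂x + ∂F_y/∂y + ∂F_z/∂z = 1 + 1 + 2 = 4.

In cylindrical coordinates, x = r cos(θ), y = r sin(θ), z = z, dV = r dr dθ dz, with 0 ≤ r ≤ 4, 0 ≤ θ ≤ 2π, 0 ≤ z ≤ 2.

The integrand, after substitution and multiplying by the volume element, becomes (4) · r, so

    ∭_V (∇·F) dV = ∫_0^{2π} ∫_0^{4} ∫_0^{2} (4) · r dz dr dθ.

Inner (z from 0 to 2): 8r.
Middle (r from 0 to 4): 64.
Outer (θ from 0 to 2π): 128π.

Therefore ∯_{∂V} F · n dS = 128π.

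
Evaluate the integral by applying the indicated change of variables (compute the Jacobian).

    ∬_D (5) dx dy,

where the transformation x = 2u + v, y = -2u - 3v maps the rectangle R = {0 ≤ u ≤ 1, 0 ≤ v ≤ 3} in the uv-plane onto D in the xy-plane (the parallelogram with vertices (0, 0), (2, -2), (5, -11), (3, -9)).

Compute the Jacobian determinant of (x, y) with respect to (u, v):

    ∂(x,y)/∂(u,v) = | 2  1 | = (2)(-3) - (1)(-2) = -4.
                   | -2  -3 |

Its absolute value is |J| = 4 (the area scaling factor).

Substituting x = 2u + v, y = -2u - 3v into the integrand,

    5 → 5,

so the integral becomes

    ∬_R (5) · |J| du dv = ∫_0^1 ∫_0^3 (20) dv du.

Inner (v): 60.
Outer (u): 60.

Therefore ∬_D (5) dx dy = 60.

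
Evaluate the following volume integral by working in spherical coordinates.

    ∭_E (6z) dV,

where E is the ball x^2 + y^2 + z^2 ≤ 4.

In spherical coordinates, x = ρ sin(φ) cos(θ), y = ρ sin(φ) sin(θ), z = ρ cos(φ), and dV = ρ^2 sin(φ) dρ dφ dθ.

The integrand becomes 6ρ cos(φ), so

    ∭_E (6z) dV = ∫_{0}^{2π} ∫_{0}^{π} ∫_{0}^{2} (6ρ cos(φ)) · ρ^2 sin(φ) dρ dφ dθ.

Inner (ρ): 12sin(2φ).
Middle (φ): 0.
Outer (θ): 0.

Therefore the triple integral equals 0.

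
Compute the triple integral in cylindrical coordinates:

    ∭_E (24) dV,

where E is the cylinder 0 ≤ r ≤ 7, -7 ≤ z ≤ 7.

In cylindrical coordinates, x = r cos(θ), y = r sin(θ), z = z, and dV = r dr dθ dz.

The integrand becomes 24, so

    ∭_E (24) dV = ∫_{0}^{2π} ∫_{0}^{7} ∫_{-7}^{7} (24) · r dz dr dθ.

Inner (z): 336r.
Middle (r from 0 to 7): 8232.
Outer (θ): 16464π.

Therefore the triple integral equals 16464π.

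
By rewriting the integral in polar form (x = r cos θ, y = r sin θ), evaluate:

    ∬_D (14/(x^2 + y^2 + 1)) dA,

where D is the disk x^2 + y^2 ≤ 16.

The region D is 0 ≤ r ≤ 4, 0 ≤ θ ≤ 2π in polar coordinates, where x = r cos(θ), y = r sin(θ), and dA = r dr dθ.

Under the substitution, the integrand becomes 14/(r^2 + 1), so

    ∬_D (14/(x^2 + y^2 + 1)) dA = ∫_{0}^{2π} ∫_{0}^{4} (14/(r^2 + 1)) · r dr dθ.

Inner integral (in r): ∫_{0}^{4} (14/(r^2 + 1)) · r dr = log(410338673).

Outer integral (in θ): ∫_{0}^{2π} (log(410338673)) dθ = 14π log(17).

Therefore ∬_D (14/(x^2 + y^2 + 1)) dA = 14π log(17).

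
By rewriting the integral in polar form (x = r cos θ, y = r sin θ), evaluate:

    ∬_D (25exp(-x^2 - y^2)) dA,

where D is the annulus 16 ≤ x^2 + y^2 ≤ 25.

The region D is 4 ≤ r ≤ 5, 0 ≤ θ ≤ 2π in polar coordinates, where x = r cos(θ), y = r sin(θ), and dA = r dr dθ.

Under the substitution, the integrand becomes 25exp(-r^2), so

    ∬_D (25exp(-x^2 - y^2)) dA = ∫_{0}^{2π} ∫_{4}^{5} (25exp(-r^2)) · r dr dθ.

Inner integral (in r): ∫_{4}^{5} (25exp(-r^2)) · r dr = -(25 - 25exp(9))exp(-25)/2.

Outer integral (in θ): ∫_{0}^{2π} (-(25 - 25exp(9))exp(-25)/2) dθ = -25π (1 - exp(9))exp(-25).

Therefore ∬_D (25exp(-x^2 - y^2)) dA = -25π (1 - exp(9))exp(-25).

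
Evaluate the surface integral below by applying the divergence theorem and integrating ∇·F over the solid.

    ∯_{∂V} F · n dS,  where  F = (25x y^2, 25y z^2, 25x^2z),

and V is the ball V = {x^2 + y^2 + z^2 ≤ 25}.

By the divergence theorem,

    ∯_{∂V} F · n dS = ∭_V (∇ · F) dV.

Compute the divergence:
    ∇ · F = ∂F_x/∂x + ∂F_y/∂y + ∂F_z/∂z = 25y^2 + 25z^2 + 25x^2 = 25x^2 + 25y^2 + 25z^2.

In spherical coordinates, x = ρ sin(φ) cos(θ), y = ρ sin(φ) sin(θ), z = ρ cos(φ), dV = ρ^2 sin(φ) dρ dφ dθ, with 0 ≤ ρ ≤ 5, 0 ≤ φ ≤ π, 0 ≤ θ ≤ 2π.

The integrand, after substitution and multiplying by the volume element, becomes (25ρ^2) · ρ^2 sin(φ), so

    ∭_V (∇·F) dV = ∫_0^{2π} ∫_0^{π} ∫_0^{5} (25ρ^2) · ρ^2 sin(φ) dρ dφ dθ.

Inner (ρ from 0 to 5): 15625sin(φ).
Middle (φ from 0 to π): 31250.
Outer (θ from 0 to 2π): 62500π.

Therefore ∯_{∂V} F · n dS = 62500π.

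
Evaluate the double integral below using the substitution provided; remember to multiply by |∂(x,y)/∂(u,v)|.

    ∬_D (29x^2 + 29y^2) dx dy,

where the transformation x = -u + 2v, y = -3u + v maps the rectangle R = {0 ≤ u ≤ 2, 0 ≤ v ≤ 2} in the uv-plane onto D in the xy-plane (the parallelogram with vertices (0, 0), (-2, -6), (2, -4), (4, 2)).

Compute the Jacobian determinant of (x, y) with respect to (u, v):

    ∂(x,y)/∂(u,v) = | -1  2 | = (-1)(1) - (2)(-3) = 5.
                   | -3  1 |

Its absolute value is |J| = 5 (the area scaling factor).

Substituting x = -u + 2v, y = -3u + v into the integrand,

    29x^2 + 29y^2 → 290u^2 - 290u v + 145v^2,

so the integral becomes

    ∬_R (290u^2 - 290u v + 145v^2) · |J| du dv = ∫_0^2 ∫_0^2 (1450u^2 - 1450u v + 725v^2) dv du.

Inner (v): 2900u^2 - 2900u + 5800/3.
Outer (u): 5800.

Therefore ∬_D (29x^2 + 29y^2) dx dy = 5800.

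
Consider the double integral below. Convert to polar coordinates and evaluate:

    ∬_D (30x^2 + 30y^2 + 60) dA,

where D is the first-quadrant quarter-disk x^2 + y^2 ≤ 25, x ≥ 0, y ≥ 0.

The region D is 0 ≤ r ≤ 5, 0 ≤ θ ≤ π/2 in polar coordinates, where x = r cos(θ), y = r sin(θ), and dA = r dr dθ.

Under the substitution, the integrand becomes 30r^2 + 60, so

    ∬_D (30x^2 + 30y^2 + 60) dA = ∫_{0}^{π/2} ∫_{0}^{5} (30r^2 + 60) · r dr dθ.

Inner integral (in r): ∫_{0}^{5} (30r^2 + 60) · r dr = 10875/2.

Outer integral (in θ): ∫_{0}^{π/2} (10875/2) dθ = 10875π/4.

Therefore ∬_D (30x^2 + 30y^2 + 60) dA = 10875π/4.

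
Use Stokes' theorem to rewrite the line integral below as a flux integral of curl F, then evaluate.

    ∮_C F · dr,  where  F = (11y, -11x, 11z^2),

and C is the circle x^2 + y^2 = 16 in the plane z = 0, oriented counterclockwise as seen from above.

Let S be the flat disk x^2 + y^2 ≤ 16 in the plane z = 0, with upward unit normal n̂ = ẑ. By Stokes' theorem,

    ∮_C F · dr = ∬_S (∇ × F) · n̂ dS = ∬_D (curl F)_z dA,

where D is the disk x^2 + y^2 ≤ 16.

Compute the curl of F = (11y, -11x, 11z^2):
    (∇ × F)_x = ∂F_z/∂y - ∂F_y/∂z = 0,
    (∇ × F)_y = ∂F_x/∂z - ∂F_z/∂x = 0,
    (∇ × F)_z = ∂F_y/∂x - ∂F_x/∂y = -22.

On z = 0, (curl F)_z = -22.

Convert to polar (x = r cos θ, y = r sin θ, dA = r dr dθ); the integrand becomes -22, so

    ∬_D (curl F)_z dA = ∫_0^{2π} ∫_0^{4} (-22) · r dr dθ.

Inner (r from 0 to 4): -176.
Outer (θ from 0 to 2π): -352π.

Therefore ∮_C F · dr = -352π.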